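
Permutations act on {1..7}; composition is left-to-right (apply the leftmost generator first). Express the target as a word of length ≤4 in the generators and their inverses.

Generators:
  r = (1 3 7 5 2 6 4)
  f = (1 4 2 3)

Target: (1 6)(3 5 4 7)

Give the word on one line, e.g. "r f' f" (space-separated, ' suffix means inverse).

  after r: (1 3 7 5 2 6 4)
  after f': (1 2 6)(3 7 5 4)
  after r: (1 6 3 5)(2 4 7)
  after f: (1 6)(3 5 4 7)

r f' r f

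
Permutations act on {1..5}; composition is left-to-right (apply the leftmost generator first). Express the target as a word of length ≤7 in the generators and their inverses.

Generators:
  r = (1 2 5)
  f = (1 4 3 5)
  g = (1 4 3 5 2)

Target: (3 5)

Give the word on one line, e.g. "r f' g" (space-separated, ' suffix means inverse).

  after f: (1 4 3 5)
  after f: (1 3)(4 5)
  after r: (1 3 2 5 4)
  after f: (1 5 3 2)
  after r: (3 5)

f f r f r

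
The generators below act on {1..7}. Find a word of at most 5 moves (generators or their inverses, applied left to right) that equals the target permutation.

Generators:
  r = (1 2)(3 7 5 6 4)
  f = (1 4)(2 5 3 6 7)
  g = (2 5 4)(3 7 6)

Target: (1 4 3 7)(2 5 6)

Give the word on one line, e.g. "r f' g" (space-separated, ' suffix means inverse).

  after r': (1 2)(3 4 6 5 7)
  after r': (3 6 7 4 5)
  after f: (1 4 3 7)(2 5 6)

r' r' f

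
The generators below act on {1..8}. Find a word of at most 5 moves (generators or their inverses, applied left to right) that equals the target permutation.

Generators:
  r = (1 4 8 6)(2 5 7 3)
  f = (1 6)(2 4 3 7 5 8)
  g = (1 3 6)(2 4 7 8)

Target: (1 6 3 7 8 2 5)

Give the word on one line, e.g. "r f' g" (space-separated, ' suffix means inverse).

  after f': (1 6)(2 8 5 7 3 4)
  after f': (2 5 3)(4 8 7)
  after g: (1 3 4 2 5 6)
  after g: (1 6 3 7 8 2 5)

f' f' g g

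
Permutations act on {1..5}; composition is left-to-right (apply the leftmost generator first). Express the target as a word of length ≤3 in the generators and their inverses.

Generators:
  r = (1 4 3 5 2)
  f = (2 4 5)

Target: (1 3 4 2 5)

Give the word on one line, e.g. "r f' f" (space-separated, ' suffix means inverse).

r r f

  after r: (1 4 3 5 2)
  after r: (1 3 2 4 5)
  after f: (1 3 4 2 5)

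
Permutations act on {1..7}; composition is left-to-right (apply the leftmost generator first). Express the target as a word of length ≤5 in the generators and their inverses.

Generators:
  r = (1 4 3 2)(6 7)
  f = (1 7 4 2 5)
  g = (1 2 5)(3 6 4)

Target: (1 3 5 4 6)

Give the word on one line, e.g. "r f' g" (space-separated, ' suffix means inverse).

  after r: (1 4 3 2)(6 7)
  after f': (1 7 6)(2 5)(3 4)
  after r': (1 6 2 5 3)
  after g: (1 4 3 2)(5 6)
  after g: (1 3 5 4 6)

r f' r' g g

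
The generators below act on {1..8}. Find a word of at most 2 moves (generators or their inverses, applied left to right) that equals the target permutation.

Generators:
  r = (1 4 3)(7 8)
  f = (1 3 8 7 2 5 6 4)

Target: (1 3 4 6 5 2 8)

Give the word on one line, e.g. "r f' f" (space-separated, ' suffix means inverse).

  after f': (1 4 6 5 2 7 8 3)
  after r: (1 3 4 6 5 2 8)

f' r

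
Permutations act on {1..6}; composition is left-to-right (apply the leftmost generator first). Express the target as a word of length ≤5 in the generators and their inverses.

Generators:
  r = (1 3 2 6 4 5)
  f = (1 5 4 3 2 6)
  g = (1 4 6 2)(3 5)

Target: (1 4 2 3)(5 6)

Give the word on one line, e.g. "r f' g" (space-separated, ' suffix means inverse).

  after r': (1 5 4 6 2 3)
  after f': (2 4)(3 6)
  after g: (1 4)(2 6 5 3)
  after f': (1 5 4 6)
  after r': (1 4 2 3)(5 6)

r' f' g f' r'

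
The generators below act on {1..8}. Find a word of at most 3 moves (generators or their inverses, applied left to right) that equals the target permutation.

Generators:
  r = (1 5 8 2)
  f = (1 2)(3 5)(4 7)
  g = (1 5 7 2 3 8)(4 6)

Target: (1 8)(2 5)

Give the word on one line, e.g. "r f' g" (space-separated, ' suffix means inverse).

  after r: (1 5 8 2)
  after r: (1 8)(2 5)

r r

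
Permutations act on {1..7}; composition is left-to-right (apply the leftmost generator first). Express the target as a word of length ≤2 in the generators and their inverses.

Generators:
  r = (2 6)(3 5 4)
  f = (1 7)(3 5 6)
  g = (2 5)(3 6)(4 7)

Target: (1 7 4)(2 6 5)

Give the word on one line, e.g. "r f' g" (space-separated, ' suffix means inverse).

g f

  after g: (2 5)(3 6)(4 7)
  after f: (1 7 4)(2 6 5)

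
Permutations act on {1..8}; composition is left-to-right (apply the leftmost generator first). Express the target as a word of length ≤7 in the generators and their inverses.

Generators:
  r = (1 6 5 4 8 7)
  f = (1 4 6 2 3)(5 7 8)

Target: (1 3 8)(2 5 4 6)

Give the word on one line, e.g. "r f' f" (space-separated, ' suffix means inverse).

f' f' f' r' f'

  after f': (1 3 2 6 4)(5 8 7)
  after f': (1 2 4 3 6)(5 7 8)
  after f': (1 6 3 4 2)
  after r': (2 7 8 4)(3 5 6)
  after f': (1 3 8)(2 5 4 6)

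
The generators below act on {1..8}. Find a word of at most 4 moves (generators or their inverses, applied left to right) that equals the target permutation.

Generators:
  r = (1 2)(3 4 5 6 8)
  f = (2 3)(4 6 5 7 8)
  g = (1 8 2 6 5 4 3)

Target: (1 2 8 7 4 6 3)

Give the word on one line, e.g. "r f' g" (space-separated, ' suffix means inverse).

f' r'

  after f': (2 3)(4 8 7 5 6)
  after r': (1 2 8 7 4 6 3)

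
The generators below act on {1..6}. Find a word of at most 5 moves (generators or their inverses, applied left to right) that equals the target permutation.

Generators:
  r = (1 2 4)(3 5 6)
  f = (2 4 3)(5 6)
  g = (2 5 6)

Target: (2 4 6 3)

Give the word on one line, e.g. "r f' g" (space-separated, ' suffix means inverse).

r' g' r f g'

  after r': (1 4 2)(3 6 5)
  after g': (1 4 6 2)(3 5)
  after r: (3 6 4)
  after f: (2 4)(3 5 6)
  after g': (2 4 6 3)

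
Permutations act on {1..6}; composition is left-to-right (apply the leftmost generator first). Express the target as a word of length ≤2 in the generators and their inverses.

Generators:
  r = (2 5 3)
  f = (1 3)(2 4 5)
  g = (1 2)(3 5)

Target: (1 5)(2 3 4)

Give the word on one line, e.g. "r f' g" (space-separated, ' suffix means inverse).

g f'

  after g: (1 2)(3 5)
  after f': (1 5)(2 3 4)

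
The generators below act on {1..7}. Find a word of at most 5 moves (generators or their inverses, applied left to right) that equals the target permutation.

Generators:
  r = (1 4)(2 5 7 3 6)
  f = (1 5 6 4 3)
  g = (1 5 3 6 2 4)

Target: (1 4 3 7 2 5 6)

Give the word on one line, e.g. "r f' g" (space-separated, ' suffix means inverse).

  after r': (1 4)(2 6 3 7 5)
  after f: (1 3 7 6)(2 4 5)
  after f: (2 3 7 4 6 5)
  after g': (1 4 3 7 2 5 6)

r' f f g'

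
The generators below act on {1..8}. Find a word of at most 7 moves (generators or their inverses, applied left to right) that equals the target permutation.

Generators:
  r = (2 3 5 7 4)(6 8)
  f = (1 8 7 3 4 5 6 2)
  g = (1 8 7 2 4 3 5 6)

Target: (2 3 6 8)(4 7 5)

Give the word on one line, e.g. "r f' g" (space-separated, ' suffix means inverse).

  after r': (2 4 7 5 3)(6 8)
  after f: (1 8 2 5 4 3)(6 7)
  after r': (1 6 5 7 8 4 2 3)
  after g: (2 5)(3 8)
  after r': (2 3 6 8)(4 7 5)

r' f r' g r'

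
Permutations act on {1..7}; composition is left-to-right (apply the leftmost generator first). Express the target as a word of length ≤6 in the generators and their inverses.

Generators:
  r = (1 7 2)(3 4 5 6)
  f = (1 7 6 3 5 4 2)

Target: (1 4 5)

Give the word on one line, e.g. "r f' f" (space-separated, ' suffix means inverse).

f f r f r'

  after f: (1 7 6 3 5 4 2)
  after f: (1 6 5 2 7 3 4)
  after r: (1 3 5)(4 7)
  after f: (1 5 7 2)(3 4 6)
  after r': (1 4 5)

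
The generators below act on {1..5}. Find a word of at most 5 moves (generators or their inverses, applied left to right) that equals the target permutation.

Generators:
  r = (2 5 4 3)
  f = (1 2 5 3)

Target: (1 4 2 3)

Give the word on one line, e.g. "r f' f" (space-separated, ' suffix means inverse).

f' r' f'

  after f': (1 3 5 2)
  after r': (1 4 5 3 2)
  after f': (1 4 2 3)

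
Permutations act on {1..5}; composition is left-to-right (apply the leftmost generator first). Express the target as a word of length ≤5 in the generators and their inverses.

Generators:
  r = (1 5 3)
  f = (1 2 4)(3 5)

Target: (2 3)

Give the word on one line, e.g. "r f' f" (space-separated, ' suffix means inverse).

f f r f

  after f: (1 2 4)(3 5)
  after f: (1 4 2)
  after r: (1 4 2 5 3)
  after f: (2 3)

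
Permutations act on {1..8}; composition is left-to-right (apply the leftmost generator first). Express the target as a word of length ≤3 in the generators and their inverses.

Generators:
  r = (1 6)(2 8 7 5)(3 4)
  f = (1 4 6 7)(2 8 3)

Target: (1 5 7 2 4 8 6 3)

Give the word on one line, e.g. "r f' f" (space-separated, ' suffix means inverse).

  after r: (1 6)(2 8 7 5)(3 4)
  after f: (1 7 5 8)(2 3 6 4)
  after r: (1 5 7 2 4 8 6 3)

r f r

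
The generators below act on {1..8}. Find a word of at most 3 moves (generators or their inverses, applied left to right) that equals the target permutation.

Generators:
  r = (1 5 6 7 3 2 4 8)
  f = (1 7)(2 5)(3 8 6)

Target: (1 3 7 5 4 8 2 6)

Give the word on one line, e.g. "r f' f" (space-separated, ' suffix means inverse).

  after f': (1 7)(2 5)(3 6 8)
  after r: (1 3 7 5 4 8 2 6)

f' r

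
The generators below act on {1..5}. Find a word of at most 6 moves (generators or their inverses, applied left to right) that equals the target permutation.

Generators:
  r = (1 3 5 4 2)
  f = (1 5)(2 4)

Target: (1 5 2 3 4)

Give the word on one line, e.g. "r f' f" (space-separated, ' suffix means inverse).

  after r': (1 2 4 5 3)
  after f: (1 4)(3 5)
  after f: (1 2 4 5 3)
  after r': (1 4 3 2 5)
  after r': (1 5 2 3 4)

r' f f r' r'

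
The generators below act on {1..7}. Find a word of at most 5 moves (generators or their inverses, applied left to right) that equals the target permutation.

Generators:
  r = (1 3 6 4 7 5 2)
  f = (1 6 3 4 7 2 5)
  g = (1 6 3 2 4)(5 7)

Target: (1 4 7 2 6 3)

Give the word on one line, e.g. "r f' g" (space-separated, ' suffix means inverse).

  after g': (1 4 2 3 6)(5 7)
  after f: (1 7)(2 4 5)
  after r': (1 4 7 2 6 3)

g' f r'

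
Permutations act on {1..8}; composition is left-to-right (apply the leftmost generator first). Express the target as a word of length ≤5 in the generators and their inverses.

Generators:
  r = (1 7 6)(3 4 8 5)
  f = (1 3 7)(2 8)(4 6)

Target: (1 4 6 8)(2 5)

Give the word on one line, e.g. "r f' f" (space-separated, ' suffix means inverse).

  after r: (1 7 6)(3 4 8 5)
  after r: (1 6 7)(3 8)(4 5)
  after r: (3 5 8 4)
  after f: (1 3 5 2 8 6 4 7)
  after r: (1 4 6 8)(2 5)

r r r f r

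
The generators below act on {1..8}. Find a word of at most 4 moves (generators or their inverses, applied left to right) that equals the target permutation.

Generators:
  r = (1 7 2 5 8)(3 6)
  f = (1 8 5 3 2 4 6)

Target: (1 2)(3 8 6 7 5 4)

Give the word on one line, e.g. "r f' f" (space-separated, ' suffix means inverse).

  after r': (1 8 5 2 7)(3 6)
  after f: (1 5 4 6 2 7 8 3)
  after r': (1 2)(3 8 6 7 5 4)

r' f r'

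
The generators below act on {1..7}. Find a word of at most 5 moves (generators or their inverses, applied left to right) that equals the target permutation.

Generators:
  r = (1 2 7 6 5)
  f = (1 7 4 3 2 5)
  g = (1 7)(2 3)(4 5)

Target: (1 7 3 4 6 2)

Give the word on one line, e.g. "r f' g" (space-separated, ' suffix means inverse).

r' f' r

  after r': (1 5 6 7 2)
  after f': (1 2 5 6)(3 4 7)
  after r: (1 7 3 4 6 2)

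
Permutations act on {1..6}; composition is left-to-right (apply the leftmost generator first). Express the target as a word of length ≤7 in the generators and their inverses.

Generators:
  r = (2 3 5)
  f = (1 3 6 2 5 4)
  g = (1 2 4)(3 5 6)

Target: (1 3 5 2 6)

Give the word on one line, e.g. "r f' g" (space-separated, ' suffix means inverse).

  after g': (1 4 2)(3 6 5)
  after f': (1 5)(2 4 6)
  after f': (1 2 5 4 3)
  after f': (1 6 3 4)
  after f': (1 3 5 2 6)

g' f' f' f' f'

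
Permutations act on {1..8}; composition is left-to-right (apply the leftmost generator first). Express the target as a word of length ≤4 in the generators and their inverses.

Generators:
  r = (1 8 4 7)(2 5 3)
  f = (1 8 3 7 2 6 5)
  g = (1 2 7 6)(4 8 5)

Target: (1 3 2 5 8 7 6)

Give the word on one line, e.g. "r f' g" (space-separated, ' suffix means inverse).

f f

  after f: (1 8 3 7 2 6 5)
  after f: (1 3 2 5 8 7 6)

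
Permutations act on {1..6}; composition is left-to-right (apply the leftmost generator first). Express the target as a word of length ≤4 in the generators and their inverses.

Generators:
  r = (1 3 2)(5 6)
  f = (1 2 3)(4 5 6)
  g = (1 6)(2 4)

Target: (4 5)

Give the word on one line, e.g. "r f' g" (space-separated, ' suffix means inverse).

r f' f'

  after r: (1 3 2)(5 6)
  after f': (1 2 3)(4 6)
  after f': (4 5)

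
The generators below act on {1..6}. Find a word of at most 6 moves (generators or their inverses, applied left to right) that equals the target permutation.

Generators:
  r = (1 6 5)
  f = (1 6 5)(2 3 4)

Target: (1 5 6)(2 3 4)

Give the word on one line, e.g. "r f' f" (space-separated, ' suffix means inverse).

  after f': (1 5 6)(2 4 3)
  after r': (1 6 5)(2 4 3)
  after f': (2 3 4)
  after r': (1 5 6)(2 3 4)

f' r' f' r'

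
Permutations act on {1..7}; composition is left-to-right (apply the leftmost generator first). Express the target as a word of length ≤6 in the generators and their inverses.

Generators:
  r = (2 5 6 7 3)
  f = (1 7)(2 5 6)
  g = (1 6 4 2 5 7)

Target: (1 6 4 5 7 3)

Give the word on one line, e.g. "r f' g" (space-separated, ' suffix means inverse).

  after r': (2 3 7 6 5)
  after r': (2 7 5 3 6)
  after g': (1 7 2 5 3)(4 6)
  after r': (1 6 4 5 7 3)

r' r' g' r'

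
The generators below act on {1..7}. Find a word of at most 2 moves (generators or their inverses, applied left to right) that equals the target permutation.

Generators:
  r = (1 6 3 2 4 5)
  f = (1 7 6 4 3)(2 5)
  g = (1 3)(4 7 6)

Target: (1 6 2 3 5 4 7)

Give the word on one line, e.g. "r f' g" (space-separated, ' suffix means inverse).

g r'

  after g: (1 3)(4 7 6)
  after r': (1 6 2 3 5 4 7)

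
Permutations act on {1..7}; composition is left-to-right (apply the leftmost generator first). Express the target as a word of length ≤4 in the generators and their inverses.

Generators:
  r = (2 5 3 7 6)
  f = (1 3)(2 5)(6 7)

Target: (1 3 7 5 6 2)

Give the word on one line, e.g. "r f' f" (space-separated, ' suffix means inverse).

r r f'

  after r: (2 5 3 7 6)
  after r: (2 3 6 5 7)
  after f': (1 3 7 5 6 2)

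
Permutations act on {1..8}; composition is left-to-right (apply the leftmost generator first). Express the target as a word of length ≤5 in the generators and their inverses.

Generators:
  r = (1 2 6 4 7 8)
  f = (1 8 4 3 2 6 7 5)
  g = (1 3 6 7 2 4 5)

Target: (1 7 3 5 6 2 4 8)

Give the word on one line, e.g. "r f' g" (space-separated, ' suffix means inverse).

  after g': (1 5 4 2 7 6 3)
  after g': (1 4 7 3 5 2 6)
  after r: (1 7 3 5 6 2 4 8)

g' g' r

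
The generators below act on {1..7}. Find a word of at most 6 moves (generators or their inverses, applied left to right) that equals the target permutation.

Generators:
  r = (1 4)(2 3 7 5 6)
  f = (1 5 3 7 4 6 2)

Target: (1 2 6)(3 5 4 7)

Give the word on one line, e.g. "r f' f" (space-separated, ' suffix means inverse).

  after r': (1 4)(2 6 5 7 3)
  after r': (2 5 3 6 7)
  after f': (1 2)(3 4 7 6)
  after r': (1 6 2 4 3)(5 7)
  after f: (1 2 6)(3 5 4 7)

r' r' f' r' f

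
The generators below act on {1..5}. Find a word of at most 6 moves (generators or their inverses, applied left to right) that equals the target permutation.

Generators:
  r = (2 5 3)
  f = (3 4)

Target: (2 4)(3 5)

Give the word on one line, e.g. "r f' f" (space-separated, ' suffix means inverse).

f r' f r'

  after f: (3 4)
  after r': (2 3 4 5)
  after f: (2 4 5)
  after r': (2 4)(3 5)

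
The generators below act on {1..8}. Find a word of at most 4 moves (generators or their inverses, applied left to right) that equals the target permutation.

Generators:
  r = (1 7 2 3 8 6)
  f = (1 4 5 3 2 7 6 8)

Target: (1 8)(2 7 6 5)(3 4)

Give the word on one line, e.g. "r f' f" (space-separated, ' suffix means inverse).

  after r: (1 7 2 3 8 6)
  after f: (1 6 4 5 3)
  after f: (1 8)(2 7 6 5)(3 4)

r f f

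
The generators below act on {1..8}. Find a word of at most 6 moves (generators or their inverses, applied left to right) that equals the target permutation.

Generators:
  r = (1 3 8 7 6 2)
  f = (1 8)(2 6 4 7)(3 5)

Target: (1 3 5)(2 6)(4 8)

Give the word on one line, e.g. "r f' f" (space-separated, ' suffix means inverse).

  after f: (1 8)(2 6 4 7)(3 5)
  after r': (1 3 5)(2 7 6 4 8)
  after f: (1 5 8 6 7 4)
  after f: (1 3 5)(2 6)(4 8)

f r' f f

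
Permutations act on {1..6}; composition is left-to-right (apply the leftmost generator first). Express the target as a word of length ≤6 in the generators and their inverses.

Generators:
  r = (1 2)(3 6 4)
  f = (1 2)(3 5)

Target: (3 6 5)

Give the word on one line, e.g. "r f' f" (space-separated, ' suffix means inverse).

f' r' f' r

  after f': (1 2)(3 5)
  after r': (3 5 4 6)
  after f': (1 2)(4 6 5)
  after r: (3 6 5)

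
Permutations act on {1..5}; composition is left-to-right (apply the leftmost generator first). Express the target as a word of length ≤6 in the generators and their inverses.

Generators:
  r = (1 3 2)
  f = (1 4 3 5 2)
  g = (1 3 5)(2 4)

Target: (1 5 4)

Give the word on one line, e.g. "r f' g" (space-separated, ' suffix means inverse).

f' g' f' g'

  after f': (1 2 5 3 4)
  after g': (1 4 5)(2 3)
  after f': (2 4 3 5)
  after g': (1 5 4)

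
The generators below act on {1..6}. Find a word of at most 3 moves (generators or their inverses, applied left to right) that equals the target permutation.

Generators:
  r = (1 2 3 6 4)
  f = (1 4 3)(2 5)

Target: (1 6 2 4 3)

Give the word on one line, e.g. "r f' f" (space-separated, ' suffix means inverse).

  after r: (1 2 3 6 4)
  after r: (1 3 4 2 6)
  after r: (1 6 2 4 3)

r r r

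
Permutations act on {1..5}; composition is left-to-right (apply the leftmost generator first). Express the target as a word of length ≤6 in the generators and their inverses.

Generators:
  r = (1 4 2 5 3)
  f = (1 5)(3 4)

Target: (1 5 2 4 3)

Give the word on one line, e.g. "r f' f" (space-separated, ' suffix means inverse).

f r r f

  after f: (1 5)(3 4)
  after r: (1 3 2 5 4)
  after r: (2 3 5)
  after f: (1 5 2 4 3)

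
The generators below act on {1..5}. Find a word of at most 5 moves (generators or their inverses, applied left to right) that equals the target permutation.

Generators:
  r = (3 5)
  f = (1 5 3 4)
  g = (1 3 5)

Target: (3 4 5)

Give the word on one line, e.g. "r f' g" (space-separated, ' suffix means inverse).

  after g': (1 5 3)
  after r': (1 3)
  after f': (1 5)(3 4)
  after g': (1 3 4)
  after g': (3 4 5)

g' r' f' g' g'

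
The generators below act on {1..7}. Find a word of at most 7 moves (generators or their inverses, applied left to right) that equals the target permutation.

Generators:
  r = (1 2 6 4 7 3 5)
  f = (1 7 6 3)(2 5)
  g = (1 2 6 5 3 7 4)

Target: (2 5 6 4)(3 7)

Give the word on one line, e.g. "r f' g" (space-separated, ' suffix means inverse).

  after f: (1 7 6 3)(2 5)
  after r': (1 4 6 7 2 3 5)
  after f: (1 4 3 2)(5 7)
  after r: (1 7)(3 6 4 5)
  after f': (2 5 6 4)(3 7)

f r' f r f'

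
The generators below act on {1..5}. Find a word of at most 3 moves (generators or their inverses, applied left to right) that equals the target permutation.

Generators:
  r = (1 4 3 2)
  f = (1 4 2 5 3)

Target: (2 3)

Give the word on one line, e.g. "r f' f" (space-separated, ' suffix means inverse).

  after f: (1 4 2 5 3)
  after r: (1 3 4)(2 5)
  after f: (2 3)

f r f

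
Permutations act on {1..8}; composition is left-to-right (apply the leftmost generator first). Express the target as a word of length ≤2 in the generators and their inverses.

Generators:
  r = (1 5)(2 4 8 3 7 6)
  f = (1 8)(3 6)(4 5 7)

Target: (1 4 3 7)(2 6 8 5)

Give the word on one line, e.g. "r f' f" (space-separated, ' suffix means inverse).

f' r'

  after f': (1 8)(3 6)(4 7 5)
  after r': (1 4 3 7)(2 6 8 5)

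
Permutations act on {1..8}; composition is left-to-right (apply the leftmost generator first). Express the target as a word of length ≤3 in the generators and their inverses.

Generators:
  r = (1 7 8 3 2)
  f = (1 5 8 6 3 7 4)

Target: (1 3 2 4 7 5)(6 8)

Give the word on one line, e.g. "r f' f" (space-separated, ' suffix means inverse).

  after r: (1 7 8 3 2)
  after f': (1 3 2 4 7 5)(6 8)

r f'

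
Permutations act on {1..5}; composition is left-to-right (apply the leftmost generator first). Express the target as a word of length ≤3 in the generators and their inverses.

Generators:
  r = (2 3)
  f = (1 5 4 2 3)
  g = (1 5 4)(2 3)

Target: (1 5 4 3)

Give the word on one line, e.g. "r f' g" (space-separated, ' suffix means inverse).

  after f: (1 5 4 2 3)
  after r: (1 5 4 3)

f r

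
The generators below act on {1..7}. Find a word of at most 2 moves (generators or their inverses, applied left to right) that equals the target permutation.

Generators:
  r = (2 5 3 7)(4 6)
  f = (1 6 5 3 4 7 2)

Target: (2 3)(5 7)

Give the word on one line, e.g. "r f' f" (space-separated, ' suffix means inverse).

  after r': (2 7 3 5)(4 6)
  after r': (2 3)(5 7)

r' r'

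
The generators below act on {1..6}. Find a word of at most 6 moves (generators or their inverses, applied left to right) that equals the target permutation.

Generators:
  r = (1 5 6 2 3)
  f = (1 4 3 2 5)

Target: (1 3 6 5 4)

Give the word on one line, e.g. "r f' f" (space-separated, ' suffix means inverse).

  after f: (1 4 3 2 5)
  after r: (1 4)(2 6)
  after f: (1 3 2 6 5)
  after f: (1 2 6)(3 5 4)
  after r: (1 3 6 5 4)

f r f f r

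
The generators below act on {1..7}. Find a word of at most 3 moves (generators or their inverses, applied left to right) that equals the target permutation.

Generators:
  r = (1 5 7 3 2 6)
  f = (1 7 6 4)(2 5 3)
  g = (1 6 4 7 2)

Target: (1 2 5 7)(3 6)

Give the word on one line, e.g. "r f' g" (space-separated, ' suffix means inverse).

r' f' g

  after r': (1 6 2 3 7 5)
  after f': (1 7 2 5 4 6 3)
  after g: (1 2 5 7)(3 6)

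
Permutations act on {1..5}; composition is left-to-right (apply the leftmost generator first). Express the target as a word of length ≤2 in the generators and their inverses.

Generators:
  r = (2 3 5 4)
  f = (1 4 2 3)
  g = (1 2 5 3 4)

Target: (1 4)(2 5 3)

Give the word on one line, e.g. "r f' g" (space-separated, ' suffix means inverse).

  after r: (2 3 5 4)
  after g': (1 4)(2 5 3)

r g'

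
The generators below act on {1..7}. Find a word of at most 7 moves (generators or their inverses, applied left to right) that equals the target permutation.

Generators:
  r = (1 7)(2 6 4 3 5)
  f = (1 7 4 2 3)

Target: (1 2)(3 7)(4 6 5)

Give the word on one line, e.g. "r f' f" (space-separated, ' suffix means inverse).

f' f' f' r' r'

  after f': (1 3 2 4 7)
  after f': (1 2 7 3 4)
  after f': (1 4 3 7 2)
  after r': (1 6 2 7 5 3)
  after r': (1 2)(3 7)(4 6 5)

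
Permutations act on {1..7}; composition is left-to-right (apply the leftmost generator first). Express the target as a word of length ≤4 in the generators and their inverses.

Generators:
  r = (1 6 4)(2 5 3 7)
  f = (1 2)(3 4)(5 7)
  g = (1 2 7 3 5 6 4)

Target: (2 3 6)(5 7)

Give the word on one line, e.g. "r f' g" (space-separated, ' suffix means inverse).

r' g

  after r': (1 4 6)(2 7 3 5)
  after g: (2 3 6)(5 7)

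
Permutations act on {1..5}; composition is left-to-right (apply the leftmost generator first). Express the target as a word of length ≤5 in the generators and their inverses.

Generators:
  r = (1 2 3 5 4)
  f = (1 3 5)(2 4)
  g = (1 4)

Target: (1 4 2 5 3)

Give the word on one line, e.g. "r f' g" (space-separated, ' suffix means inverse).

g f' r f' g

  after g: (1 4)
  after f': (1 2 4 5 3)
  after r: (1 3 2)
  after f': (2 5 3 4)
  after g: (1 4 2 5 3)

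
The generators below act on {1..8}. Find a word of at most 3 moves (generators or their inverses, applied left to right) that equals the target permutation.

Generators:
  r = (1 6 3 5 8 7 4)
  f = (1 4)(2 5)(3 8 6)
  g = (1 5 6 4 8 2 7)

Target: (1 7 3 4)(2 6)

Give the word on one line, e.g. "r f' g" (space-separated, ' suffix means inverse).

  after f': (1 4)(2 5)(3 6 8)
  after r': (1 7 8 6 5 2 3)
  after f': (1 7 3 4)(2 6)

f' r' f'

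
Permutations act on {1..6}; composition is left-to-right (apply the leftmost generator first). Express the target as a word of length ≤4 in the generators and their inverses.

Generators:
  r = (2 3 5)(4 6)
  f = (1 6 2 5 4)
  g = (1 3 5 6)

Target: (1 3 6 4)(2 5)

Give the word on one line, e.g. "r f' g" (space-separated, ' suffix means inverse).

  after r: (2 3 5)(4 6)
  after g: (1 3 6 4)(2 5)

r g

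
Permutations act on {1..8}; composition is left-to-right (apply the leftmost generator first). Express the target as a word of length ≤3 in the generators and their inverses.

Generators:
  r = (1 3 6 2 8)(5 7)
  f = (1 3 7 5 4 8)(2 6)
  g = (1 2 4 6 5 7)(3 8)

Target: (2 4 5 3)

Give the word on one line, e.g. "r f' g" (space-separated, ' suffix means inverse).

  after r: (1 3 6 2 8)(5 7)
  after f': (2 4 5 3)

r f'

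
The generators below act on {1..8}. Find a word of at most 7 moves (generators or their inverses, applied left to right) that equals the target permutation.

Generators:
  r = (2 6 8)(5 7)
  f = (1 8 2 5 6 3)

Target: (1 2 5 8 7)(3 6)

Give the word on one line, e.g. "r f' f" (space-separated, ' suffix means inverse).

  after r: (2 6 8)(5 7)
  after f': (1 3 6)(2 5 7)
  after r': (1 3 2 7 8 6)
  after f': (1 6 3 8 5 2 7)
  after r': (1 2 5 8 7)(3 6)

r f' r' f' r'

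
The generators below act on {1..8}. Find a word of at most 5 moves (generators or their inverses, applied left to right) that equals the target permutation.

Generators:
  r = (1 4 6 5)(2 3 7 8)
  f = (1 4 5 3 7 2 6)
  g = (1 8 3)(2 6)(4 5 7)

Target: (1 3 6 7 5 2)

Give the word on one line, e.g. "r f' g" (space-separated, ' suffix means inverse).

  after g: (1 8 3)(2 6)(4 5 7)
  after r': (1 7)(2 4 6 8)(3 5)
  after r': (1 3 6 7 5 2)

g r' r'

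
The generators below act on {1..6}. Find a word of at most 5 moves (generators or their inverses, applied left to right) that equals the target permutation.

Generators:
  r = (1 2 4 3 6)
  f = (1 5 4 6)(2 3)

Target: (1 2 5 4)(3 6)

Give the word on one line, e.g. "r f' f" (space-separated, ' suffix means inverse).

f' r' f'

  after f': (1 6 4 5)(2 3)
  after r': (1 3)(2 4 5 6)
  after f': (1 2 5 4)(3 6)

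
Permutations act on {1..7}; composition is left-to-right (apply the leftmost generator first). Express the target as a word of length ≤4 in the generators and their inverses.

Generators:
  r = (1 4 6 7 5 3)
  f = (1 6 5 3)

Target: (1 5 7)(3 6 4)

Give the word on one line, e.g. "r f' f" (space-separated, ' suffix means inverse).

  after r': (1 3 5 7 6 4)
  after f': (1 5 7)(3 6 4)

r' f'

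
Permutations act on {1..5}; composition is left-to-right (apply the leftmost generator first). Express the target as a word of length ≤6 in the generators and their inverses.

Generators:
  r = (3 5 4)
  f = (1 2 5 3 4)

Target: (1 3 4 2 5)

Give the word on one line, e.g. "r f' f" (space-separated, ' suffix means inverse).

f' r f' r r

  after f': (1 4 3 5 2)
  after r: (1 3 4 5 2)
  after f': (1 5)(2 4)
  after r: (1 4 2 3 5)
  after r: (1 3 4 2 5)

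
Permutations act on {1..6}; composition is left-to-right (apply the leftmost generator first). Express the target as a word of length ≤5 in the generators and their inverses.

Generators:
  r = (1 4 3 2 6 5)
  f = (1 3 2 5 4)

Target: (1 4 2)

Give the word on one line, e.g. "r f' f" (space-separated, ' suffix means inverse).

r' r' r' f' r'

  after r': (1 5 6 2 3 4)
  after r': (1 6 3)(2 4 5)
  after r': (1 2)(3 5)(4 6)
  after f': (1 3 2 4 6 5)
  after r': (1 4 2)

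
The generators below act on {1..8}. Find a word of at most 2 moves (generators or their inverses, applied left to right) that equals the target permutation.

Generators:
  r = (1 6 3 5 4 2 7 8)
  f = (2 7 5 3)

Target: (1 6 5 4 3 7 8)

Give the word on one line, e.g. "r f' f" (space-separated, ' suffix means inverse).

  after r: (1 6 3 5 4 2 7 8)
  after f': (1 6 5 4 3 7 8)

r f'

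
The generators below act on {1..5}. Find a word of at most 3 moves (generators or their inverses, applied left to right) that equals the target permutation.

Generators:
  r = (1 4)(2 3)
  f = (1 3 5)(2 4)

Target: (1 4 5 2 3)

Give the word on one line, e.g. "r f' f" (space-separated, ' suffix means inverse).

f r' f

  after f: (1 3 5)(2 4)
  after r': (1 2)(3 5 4)
  after f: (1 4 5 2 3)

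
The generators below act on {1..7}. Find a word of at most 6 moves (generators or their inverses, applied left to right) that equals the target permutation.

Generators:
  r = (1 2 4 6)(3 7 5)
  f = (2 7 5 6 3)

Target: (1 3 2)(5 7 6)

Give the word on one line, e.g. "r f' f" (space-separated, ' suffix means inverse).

f' r f f r

  after f': (2 3 6 5 7)
  after r: (1 2 7 4 6 3)
  after f: (1 7 4 3)(2 5 6)
  after f: (1 5 3)(2 6 7 4)
  after r: (1 3 2)(5 7 6)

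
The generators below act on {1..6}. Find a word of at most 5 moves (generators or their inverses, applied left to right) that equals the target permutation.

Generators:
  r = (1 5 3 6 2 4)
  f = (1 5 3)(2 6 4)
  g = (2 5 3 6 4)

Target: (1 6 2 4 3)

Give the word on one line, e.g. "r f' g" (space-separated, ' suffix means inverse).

  after r: (1 5 3 6 2 4)
  after f': (2 6 4 3)
  after f': (1 3 4 5)
  after r: (1 6 2 4 3)

r f' f' r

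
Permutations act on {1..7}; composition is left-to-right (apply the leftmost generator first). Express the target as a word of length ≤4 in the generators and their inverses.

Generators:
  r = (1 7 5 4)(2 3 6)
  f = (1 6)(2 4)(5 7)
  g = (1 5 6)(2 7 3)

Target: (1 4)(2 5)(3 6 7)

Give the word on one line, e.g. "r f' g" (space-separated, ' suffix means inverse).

  after f: (1 6)(2 4)(5 7)
  after g: (2 4 7 6 5 3)
  after r': (1 4)(2 5)(3 6 7)

f g r'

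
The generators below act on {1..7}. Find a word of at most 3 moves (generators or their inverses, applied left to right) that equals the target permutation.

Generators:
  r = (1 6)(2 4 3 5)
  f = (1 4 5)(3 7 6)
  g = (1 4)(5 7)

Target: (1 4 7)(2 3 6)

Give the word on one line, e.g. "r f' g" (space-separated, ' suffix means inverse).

  after r: (1 6)(2 4 3 5)
  after f: (1 3)(2 5)(4 7 6)
  after r': (1 4 7)(2 3 6)

r f r'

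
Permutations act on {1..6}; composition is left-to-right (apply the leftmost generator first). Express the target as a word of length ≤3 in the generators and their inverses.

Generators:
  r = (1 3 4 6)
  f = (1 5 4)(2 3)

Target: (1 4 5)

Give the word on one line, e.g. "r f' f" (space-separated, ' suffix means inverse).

  after f: (1 5 4)(2 3)
  after f: (1 4 5)

f f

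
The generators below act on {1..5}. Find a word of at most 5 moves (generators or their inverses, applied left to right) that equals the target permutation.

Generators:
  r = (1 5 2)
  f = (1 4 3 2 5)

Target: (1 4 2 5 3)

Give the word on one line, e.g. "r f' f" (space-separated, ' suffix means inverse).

r' f' r f'

  after r': (1 2 5)
  after f': (1 3 4)
  after r: (1 3 4 5 2)
  after f': (1 4 2 5 3)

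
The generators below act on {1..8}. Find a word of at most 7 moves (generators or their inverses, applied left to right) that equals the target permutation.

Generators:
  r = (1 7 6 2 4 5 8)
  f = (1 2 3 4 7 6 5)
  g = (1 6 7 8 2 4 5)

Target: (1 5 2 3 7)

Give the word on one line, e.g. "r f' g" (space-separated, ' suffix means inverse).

  after f': (1 5 6 7 4 3 2)
  after r: (1 8)(2 7 5)(3 4)
  after g': (1 7 4 3 2 6)(5 8)
  after r: (1 6 7 5)(3 4)
  after f: (1 5 2 3 7)

f' r g' r f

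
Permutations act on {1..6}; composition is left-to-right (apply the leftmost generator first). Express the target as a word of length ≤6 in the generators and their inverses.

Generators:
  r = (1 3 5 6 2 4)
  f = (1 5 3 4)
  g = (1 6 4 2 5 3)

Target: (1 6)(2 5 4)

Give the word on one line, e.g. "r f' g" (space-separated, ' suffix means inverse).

  after g': (1 3 5 2 4 6)
  after f: (1 4 6 5 2)
  after f: (2 5)(3 4 6)
  after f: (1 5 2 3)(4 6)
  after r: (1 6)(2 5 4)

g' f f f r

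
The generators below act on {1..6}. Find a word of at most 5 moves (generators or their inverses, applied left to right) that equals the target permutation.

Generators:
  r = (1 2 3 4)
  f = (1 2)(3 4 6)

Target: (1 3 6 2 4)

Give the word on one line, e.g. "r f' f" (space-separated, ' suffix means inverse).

f f r' r'

  after f: (1 2)(3 4 6)
  after f: (3 6 4)
  after r': (1 4 2)(3 6)
  after r': (1 3 6 2 4)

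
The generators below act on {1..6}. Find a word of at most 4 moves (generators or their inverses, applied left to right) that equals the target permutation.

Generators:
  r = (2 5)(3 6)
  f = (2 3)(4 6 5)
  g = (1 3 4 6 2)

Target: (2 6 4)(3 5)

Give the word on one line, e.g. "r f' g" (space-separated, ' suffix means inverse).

f' r'

  after f': (2 3)(4 5 6)
  after r': (2 6 4)(3 5)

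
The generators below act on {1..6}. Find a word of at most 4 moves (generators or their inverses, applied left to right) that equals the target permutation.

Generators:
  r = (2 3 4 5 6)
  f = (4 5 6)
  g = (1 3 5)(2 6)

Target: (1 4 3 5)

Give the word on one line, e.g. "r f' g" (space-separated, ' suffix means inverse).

f' r' g' f'

  after f': (4 6 5)
  after r': (2 6 4 5 3)
  after g': (1 5)(3 6 4)
  after f': (1 4 3 5)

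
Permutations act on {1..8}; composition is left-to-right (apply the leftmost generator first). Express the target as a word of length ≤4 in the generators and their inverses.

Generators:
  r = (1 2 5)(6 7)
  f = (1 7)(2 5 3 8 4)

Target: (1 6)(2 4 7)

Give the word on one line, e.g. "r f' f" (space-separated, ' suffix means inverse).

  after f: (1 7)(2 5 3 8 4)
  after r': (1 6 7 5 3 8 4)
  after f': (1 6)(2 4 7)

f r' f'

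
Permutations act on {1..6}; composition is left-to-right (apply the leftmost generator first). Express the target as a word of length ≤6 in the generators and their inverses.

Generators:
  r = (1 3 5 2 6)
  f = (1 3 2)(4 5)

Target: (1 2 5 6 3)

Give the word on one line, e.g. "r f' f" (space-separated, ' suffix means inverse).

f' f' r r

  after f': (1 2 3)(4 5)
  after f': (1 3 2)
  after r: (1 5 2 3 6)
  after r: (1 2 5 6 3)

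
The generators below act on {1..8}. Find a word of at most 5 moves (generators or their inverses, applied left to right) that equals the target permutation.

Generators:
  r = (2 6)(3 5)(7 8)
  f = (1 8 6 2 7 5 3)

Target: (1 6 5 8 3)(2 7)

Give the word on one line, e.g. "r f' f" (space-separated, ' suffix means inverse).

  after r': (2 6)(3 5)(7 8)
  after f: (1 8 5)(6 7)
  after f: (1 6 5 8 3)(2 7)

r' f f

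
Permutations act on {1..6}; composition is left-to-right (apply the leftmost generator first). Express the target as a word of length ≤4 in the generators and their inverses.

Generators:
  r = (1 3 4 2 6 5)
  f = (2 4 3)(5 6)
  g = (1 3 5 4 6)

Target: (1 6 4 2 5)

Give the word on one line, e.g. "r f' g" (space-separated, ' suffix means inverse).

g f g r

  after g: (1 3 5 4 6)
  after f: (1 2 4 5 3 6)
  after g: (1 2 6 3)
  after r: (1 6 4 2 5)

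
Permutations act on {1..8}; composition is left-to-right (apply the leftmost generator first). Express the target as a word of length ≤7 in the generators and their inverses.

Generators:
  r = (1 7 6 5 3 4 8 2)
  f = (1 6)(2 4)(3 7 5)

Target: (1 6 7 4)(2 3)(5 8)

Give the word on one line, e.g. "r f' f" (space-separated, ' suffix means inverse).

  after f': (1 6)(2 4)(3 5 7)
  after r: (1 5 6 7 4)(2 8)
  after f: (1 3 7 2 8 4 6 5)
  after r': (1 5 2 4 7 8 3)
  after r': (1 6 7 4)(2 3)(5 8)

f' r f r' r'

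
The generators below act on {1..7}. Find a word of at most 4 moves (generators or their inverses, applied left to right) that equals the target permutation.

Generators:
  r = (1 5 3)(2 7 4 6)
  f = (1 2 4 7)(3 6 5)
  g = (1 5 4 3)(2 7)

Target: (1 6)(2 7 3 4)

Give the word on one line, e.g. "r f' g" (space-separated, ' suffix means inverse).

  after f: (1 2 4 7)(3 6 5)
  after r': (1 6)(2 7 3 4)

f r'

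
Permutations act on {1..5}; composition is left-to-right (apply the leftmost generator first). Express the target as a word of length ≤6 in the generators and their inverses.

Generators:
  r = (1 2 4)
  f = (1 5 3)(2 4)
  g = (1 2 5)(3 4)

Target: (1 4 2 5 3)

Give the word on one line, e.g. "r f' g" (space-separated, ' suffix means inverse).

  after g: (1 2 5)(3 4)
  after g: (1 5 2)
  after f': (2 3 5 4)
  after r: (1 2 3 5)
  after f': (1 4 2 5 3)

g g f' r f'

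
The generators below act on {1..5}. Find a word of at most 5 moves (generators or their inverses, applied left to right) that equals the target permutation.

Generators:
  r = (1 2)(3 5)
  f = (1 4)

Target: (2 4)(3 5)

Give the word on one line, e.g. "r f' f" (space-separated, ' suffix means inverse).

  after f': (1 4)
  after r': (1 4 2)(3 5)
  after f: (2 4)(3 5)
  after r': (1 2 4)
  after r': (2 4)(3 5)

f' r' f r' r'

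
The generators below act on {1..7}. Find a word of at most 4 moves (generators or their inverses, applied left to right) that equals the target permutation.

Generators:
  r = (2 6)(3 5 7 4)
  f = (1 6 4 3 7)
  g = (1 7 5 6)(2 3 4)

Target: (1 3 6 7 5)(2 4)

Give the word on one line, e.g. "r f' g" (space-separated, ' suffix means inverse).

  after g: (1 7 5 6)(2 3 4)
  after f': (1 3 6 7 5)(2 4)

g f'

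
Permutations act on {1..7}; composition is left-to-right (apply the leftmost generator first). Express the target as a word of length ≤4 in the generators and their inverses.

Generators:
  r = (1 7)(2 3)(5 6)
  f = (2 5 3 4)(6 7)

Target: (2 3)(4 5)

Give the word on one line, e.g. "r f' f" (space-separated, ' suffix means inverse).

f f

  after f: (2 5 3 4)(6 7)
  after f: (2 3)(4 5)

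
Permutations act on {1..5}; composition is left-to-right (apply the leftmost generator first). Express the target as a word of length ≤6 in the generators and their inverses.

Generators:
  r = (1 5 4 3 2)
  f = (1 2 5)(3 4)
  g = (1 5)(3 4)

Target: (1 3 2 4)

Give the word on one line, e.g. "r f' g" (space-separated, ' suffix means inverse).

r' r' g f

  after r': (1 2 3 4 5)
  after r': (1 3 5 2 4)
  after g: (1 4 5 2 3)
  after f: (1 3 2 4)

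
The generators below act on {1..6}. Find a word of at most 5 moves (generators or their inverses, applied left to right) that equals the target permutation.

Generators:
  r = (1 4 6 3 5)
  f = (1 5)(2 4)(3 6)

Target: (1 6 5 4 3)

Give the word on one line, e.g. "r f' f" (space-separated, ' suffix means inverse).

r' r' r'

  after r': (1 5 3 6 4)
  after r': (1 3 4 5 6)
  after r': (1 6 5 4 3)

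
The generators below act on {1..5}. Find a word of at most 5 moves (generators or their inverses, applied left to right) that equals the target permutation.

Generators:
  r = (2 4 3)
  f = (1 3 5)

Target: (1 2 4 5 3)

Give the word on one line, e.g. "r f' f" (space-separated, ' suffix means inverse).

f r f' f'

  after f: (1 3 5)
  after r: (1 2 4 3 5)
  after f': (1 2 4)
  after f': (1 2 4 5 3)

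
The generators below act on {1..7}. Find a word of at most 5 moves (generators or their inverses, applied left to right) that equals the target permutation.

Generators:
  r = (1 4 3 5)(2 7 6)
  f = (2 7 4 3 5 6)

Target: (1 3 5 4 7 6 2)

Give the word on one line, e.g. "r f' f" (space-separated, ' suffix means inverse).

r' f' r f'

  after r': (1 5 3 4)(2 6 7)
  after f': (1 3 7 6 2 5 4)
  after r: (1 5 3 6 7 2)
  after f': (1 3 5 4 7 6 2)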